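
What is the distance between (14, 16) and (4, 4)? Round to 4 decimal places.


d = sqrt((4-14)^2 + (4-16)^2) = 15.6205

15.6205


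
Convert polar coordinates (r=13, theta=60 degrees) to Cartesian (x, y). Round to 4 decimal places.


x = 13 * cos(60) = 6.5
y = 13 * sin(60) = 11.2583

(6.5, 11.2583)


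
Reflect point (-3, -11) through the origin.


Reflection through origin: (x, y) -> (-x, -y)
(-3, -11) -> (3, 11)

(3, 11)


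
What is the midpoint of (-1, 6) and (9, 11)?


Midpoint = ((-1+9)/2, (6+11)/2) = (4, 8.5)

(4, 8.5)


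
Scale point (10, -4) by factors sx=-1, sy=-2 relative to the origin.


Scaling: (x*sx, y*sy) = (10*-1, -4*-2) = (-10, 8)

(-10, 8)


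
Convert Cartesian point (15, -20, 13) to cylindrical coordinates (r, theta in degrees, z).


r = sqrt(15^2 + (-20)^2) = 25
theta = atan2(-20, 15) = 306.8699 deg
z = 13

r = 25, theta = 306.8699 deg, z = 13


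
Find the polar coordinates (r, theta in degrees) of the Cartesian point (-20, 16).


r = sqrt((-20)^2 + 16^2) = 25.6125
theta = atan2(16, -20) = 141.3402 degrees

r = 25.6125, theta = 141.3402 degrees


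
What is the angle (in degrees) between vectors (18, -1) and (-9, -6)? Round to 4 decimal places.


dot = 18*-9 + -1*-6 = -156
|u| = 18.0278, |v| = 10.8167
cos(angle) = -0.8
angle = 143.1301 degrees

143.1301 degrees


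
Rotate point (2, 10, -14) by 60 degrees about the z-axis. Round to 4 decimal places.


x' = 2*cos(60) - 10*sin(60) = -7.6603
y' = 2*sin(60) + 10*cos(60) = 6.7321
z' = -14

(-7.6603, 6.7321, -14)


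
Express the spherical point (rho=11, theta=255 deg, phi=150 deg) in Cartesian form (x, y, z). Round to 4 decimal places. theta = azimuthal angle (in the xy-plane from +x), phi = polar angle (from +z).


x = 11 * sin(150) * cos(255) = -1.4235
y = 11 * sin(150) * sin(255) = -5.3126
z = 11 * cos(150) = -9.5263

(-1.4235, -5.3126, -9.5263)


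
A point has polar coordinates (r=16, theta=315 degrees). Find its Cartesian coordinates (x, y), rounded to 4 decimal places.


x = 16 * cos(315) = 11.3137
y = 16 * sin(315) = -11.3137

(11.3137, -11.3137)


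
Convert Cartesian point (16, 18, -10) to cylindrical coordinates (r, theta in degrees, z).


r = sqrt(16^2 + 18^2) = 24.0832
theta = atan2(18, 16) = 48.3665 deg
z = -10

r = 24.0832, theta = 48.3665 deg, z = -10


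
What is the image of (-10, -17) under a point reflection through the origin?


Reflection through origin: (x, y) -> (-x, -y)
(-10, -17) -> (10, 17)

(10, 17)


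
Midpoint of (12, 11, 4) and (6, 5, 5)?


Midpoint = ((12+6)/2, (11+5)/2, (4+5)/2) = (9, 8, 4.5)

(9, 8, 4.5)


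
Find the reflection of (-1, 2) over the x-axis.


Reflection across x-axis: (x, y) -> (x, -y)
(-1, 2) -> (-1, -2)

(-1, -2)


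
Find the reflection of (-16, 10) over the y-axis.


Reflection across y-axis: (x, y) -> (-x, y)
(-16, 10) -> (16, 10)

(16, 10)


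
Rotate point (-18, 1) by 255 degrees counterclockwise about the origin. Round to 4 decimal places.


x' = -18*cos(255) - 1*sin(255) = 5.6247
y' = -18*sin(255) + 1*cos(255) = 17.1278

(5.6247, 17.1278)


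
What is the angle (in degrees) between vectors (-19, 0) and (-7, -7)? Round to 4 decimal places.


dot = -19*-7 + 0*-7 = 133
|u| = 19, |v| = 9.8995
cos(angle) = 0.7071
angle = 45 degrees

45 degrees


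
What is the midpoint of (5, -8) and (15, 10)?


Midpoint = ((5+15)/2, (-8+10)/2) = (10, 1)

(10, 1)


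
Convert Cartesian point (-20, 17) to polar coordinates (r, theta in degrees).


r = sqrt((-20)^2 + 17^2) = 26.2488
theta = atan2(17, -20) = 139.6355 degrees

r = 26.2488, theta = 139.6355 degrees


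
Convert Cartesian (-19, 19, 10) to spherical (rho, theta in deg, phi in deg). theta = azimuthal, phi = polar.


rho = sqrt((-19)^2 + 19^2 + 10^2) = 28.6705
theta = atan2(19, -19) = 135 deg
phi = acos(10/28.6705) = 69.5867 deg

rho = 28.6705, theta = 135 deg, phi = 69.5867 deg


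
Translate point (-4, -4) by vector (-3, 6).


Translation: (x+dx, y+dy) = (-4+-3, -4+6) = (-7, 2)

(-7, 2)


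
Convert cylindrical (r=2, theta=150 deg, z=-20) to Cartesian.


x = 2 * cos(150) = -1.7321
y = 2 * sin(150) = 1
z = -20

(-1.7321, 1, -20)


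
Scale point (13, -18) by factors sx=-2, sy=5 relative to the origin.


Scaling: (x*sx, y*sy) = (13*-2, -18*5) = (-26, -90)

(-26, -90)


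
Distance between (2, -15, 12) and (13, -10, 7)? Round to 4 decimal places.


d = sqrt((13-2)^2 + (-10--15)^2 + (7-12)^2) = 13.0767

13.0767


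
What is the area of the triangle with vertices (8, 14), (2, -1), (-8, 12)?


Area = |x1(y2-y3) + x2(y3-y1) + x3(y1-y2)| / 2
= |8*(-1-12) + 2*(12-14) + -8*(14--1)| / 2
= 114

114


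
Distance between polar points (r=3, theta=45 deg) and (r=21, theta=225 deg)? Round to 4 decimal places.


d = sqrt(r1^2 + r2^2 - 2*r1*r2*cos(t2-t1))
d = sqrt(3^2 + 21^2 - 2*3*21*cos(225-45)) = 24

24


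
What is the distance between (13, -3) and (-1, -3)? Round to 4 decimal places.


d = sqrt((-1-13)^2 + (-3--3)^2) = 14

14


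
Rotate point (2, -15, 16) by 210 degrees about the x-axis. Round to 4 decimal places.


x' = 2
y' = -15*cos(210) - 16*sin(210) = 20.9904
z' = -15*sin(210) + 16*cos(210) = -6.3564

(2, 20.9904, -6.3564)


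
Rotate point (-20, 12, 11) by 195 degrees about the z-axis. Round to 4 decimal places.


x' = -20*cos(195) - 12*sin(195) = 22.4243
y' = -20*sin(195) + 12*cos(195) = -6.4147
z' = 11

(22.4243, -6.4147, 11)


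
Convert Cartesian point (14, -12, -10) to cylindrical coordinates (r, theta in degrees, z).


r = sqrt(14^2 + (-12)^2) = 18.4391
theta = atan2(-12, 14) = 319.3987 deg
z = -10

r = 18.4391, theta = 319.3987 deg, z = -10


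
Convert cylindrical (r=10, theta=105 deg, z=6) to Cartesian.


x = 10 * cos(105) = -2.5882
y = 10 * sin(105) = 9.6593
z = 6

(-2.5882, 9.6593, 6)


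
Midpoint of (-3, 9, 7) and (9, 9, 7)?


Midpoint = ((-3+9)/2, (9+9)/2, (7+7)/2) = (3, 9, 7)

(3, 9, 7)


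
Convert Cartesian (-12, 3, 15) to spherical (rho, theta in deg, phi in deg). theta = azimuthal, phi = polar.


rho = sqrt((-12)^2 + 3^2 + 15^2) = 19.4422
theta = atan2(3, -12) = 165.9638 deg
phi = acos(15/19.4422) = 39.5097 deg

rho = 19.4422, theta = 165.9638 deg, phi = 39.5097 deg


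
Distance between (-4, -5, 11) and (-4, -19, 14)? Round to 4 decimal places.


d = sqrt((-4--4)^2 + (-19--5)^2 + (14-11)^2) = 14.3178

14.3178


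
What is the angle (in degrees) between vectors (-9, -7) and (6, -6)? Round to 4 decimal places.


dot = -9*6 + -7*-6 = -12
|u| = 11.4018, |v| = 8.4853
cos(angle) = -0.124
angle = 97.125 degrees

97.125 degrees


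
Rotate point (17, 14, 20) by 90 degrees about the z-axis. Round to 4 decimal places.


x' = 17*cos(90) - 14*sin(90) = -14
y' = 17*sin(90) + 14*cos(90) = 17
z' = 20

(-14, 17, 20)


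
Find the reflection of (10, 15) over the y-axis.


Reflection across y-axis: (x, y) -> (-x, y)
(10, 15) -> (-10, 15)

(-10, 15)


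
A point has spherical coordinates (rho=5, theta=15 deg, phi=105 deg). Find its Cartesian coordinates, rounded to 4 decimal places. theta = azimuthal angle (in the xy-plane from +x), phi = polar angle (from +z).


x = 5 * sin(105) * cos(15) = 4.6651
y = 5 * sin(105) * sin(15) = 1.25
z = 5 * cos(105) = -1.2941

(4.6651, 1.25, -1.2941)


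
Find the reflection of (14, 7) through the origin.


Reflection through origin: (x, y) -> (-x, -y)
(14, 7) -> (-14, -7)

(-14, -7)


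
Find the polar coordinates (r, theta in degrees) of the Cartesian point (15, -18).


r = sqrt(15^2 + (-18)^2) = 23.4307
theta = atan2(-18, 15) = 309.8056 degrees

r = 23.4307, theta = 309.8056 degrees


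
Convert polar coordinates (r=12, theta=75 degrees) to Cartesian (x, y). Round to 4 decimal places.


x = 12 * cos(75) = 3.1058
y = 12 * sin(75) = 11.5911

(3.1058, 11.5911)


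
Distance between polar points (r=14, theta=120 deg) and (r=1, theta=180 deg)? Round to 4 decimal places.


d = sqrt(r1^2 + r2^2 - 2*r1*r2*cos(t2-t1))
d = sqrt(14^2 + 1^2 - 2*14*1*cos(180-120)) = 13.5277

13.5277


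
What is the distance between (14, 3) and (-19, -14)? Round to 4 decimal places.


d = sqrt((-19-14)^2 + (-14-3)^2) = 37.1214

37.1214


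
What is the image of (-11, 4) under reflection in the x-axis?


Reflection across x-axis: (x, y) -> (x, -y)
(-11, 4) -> (-11, -4)

(-11, -4)


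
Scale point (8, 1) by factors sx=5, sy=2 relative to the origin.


Scaling: (x*sx, y*sy) = (8*5, 1*2) = (40, 2)

(40, 2)


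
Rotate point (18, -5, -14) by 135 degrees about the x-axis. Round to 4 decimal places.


x' = 18
y' = -5*cos(135) - -14*sin(135) = 13.435
z' = -5*sin(135) + -14*cos(135) = 6.364

(18, 13.435, 6.364)


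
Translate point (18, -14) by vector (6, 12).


Translation: (x+dx, y+dy) = (18+6, -14+12) = (24, -2)

(24, -2)


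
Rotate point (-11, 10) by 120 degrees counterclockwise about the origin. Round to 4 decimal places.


x' = -11*cos(120) - 10*sin(120) = -3.1603
y' = -11*sin(120) + 10*cos(120) = -14.5263

(-3.1603, -14.5263)


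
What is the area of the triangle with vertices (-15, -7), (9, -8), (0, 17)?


Area = |x1(y2-y3) + x2(y3-y1) + x3(y1-y2)| / 2
= |-15*(-8-17) + 9*(17--7) + 0*(-7--8)| / 2
= 295.5

295.5


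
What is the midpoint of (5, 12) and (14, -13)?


Midpoint = ((5+14)/2, (12+-13)/2) = (9.5, -0.5)

(9.5, -0.5)


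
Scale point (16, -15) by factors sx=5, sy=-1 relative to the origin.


Scaling: (x*sx, y*sy) = (16*5, -15*-1) = (80, 15)

(80, 15)


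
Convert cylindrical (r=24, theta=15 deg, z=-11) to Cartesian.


x = 24 * cos(15) = 23.1822
y = 24 * sin(15) = 6.2117
z = -11

(23.1822, 6.2117, -11)


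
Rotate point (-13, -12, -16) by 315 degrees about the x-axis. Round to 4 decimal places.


x' = -13
y' = -12*cos(315) - -16*sin(315) = -19.799
z' = -12*sin(315) + -16*cos(315) = -2.8284

(-13, -19.799, -2.8284)


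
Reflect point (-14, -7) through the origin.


Reflection through origin: (x, y) -> (-x, -y)
(-14, -7) -> (14, 7)

(14, 7)


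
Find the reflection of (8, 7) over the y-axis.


Reflection across y-axis: (x, y) -> (-x, y)
(8, 7) -> (-8, 7)

(-8, 7)


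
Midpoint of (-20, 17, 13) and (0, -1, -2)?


Midpoint = ((-20+0)/2, (17+-1)/2, (13+-2)/2) = (-10, 8, 5.5)

(-10, 8, 5.5)


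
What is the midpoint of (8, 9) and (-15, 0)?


Midpoint = ((8+-15)/2, (9+0)/2) = (-3.5, 4.5)

(-3.5, 4.5)


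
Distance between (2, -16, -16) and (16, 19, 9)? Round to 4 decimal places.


d = sqrt((16-2)^2 + (19--16)^2 + (9--16)^2) = 45.2327

45.2327


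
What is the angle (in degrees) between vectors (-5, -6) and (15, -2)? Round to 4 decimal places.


dot = -5*15 + -6*-2 = -63
|u| = 7.8102, |v| = 15.1327
cos(angle) = -0.533
angle = 122.2109 degrees

122.2109 degrees


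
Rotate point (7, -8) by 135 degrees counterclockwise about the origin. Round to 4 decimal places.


x' = 7*cos(135) - -8*sin(135) = 0.7071
y' = 7*sin(135) + -8*cos(135) = 10.6066

(0.7071, 10.6066)


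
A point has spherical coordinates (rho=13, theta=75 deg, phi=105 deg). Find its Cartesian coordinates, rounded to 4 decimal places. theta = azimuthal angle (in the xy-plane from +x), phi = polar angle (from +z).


x = 13 * sin(105) * cos(75) = 3.25
y = 13 * sin(105) * sin(75) = 12.1292
z = 13 * cos(105) = -3.3646

(3.25, 12.1292, -3.3646)


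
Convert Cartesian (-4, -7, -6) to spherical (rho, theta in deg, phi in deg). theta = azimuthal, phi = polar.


rho = sqrt((-4)^2 + (-7)^2 + (-6)^2) = 10.0499
theta = atan2(-7, -4) = 240.2551 deg
phi = acos(-6/10.0499) = 126.6569 deg

rho = 10.0499, theta = 240.2551 deg, phi = 126.6569 deg


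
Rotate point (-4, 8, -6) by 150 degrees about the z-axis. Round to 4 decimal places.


x' = -4*cos(150) - 8*sin(150) = -0.5359
y' = -4*sin(150) + 8*cos(150) = -8.9282
z' = -6

(-0.5359, -8.9282, -6)


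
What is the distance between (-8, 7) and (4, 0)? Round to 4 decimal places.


d = sqrt((4--8)^2 + (0-7)^2) = 13.8924

13.8924


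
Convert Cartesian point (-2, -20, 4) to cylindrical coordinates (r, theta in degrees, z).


r = sqrt((-2)^2 + (-20)^2) = 20.0998
theta = atan2(-20, -2) = 264.2894 deg
z = 4

r = 20.0998, theta = 264.2894 deg, z = 4


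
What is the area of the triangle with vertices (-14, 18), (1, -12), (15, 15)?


Area = |x1(y2-y3) + x2(y3-y1) + x3(y1-y2)| / 2
= |-14*(-12-15) + 1*(15-18) + 15*(18--12)| / 2
= 412.5

412.5


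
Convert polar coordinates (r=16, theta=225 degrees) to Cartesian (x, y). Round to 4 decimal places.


x = 16 * cos(225) = -11.3137
y = 16 * sin(225) = -11.3137

(-11.3137, -11.3137)


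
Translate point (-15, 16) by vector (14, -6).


Translation: (x+dx, y+dy) = (-15+14, 16+-6) = (-1, 10)

(-1, 10)


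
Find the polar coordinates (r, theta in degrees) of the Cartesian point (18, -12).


r = sqrt(18^2 + (-12)^2) = 21.6333
theta = atan2(-12, 18) = 326.3099 degrees

r = 21.6333, theta = 326.3099 degrees


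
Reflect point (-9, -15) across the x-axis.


Reflection across x-axis: (x, y) -> (x, -y)
(-9, -15) -> (-9, 15)

(-9, 15)


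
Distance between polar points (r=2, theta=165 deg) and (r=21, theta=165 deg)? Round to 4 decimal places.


d = sqrt(r1^2 + r2^2 - 2*r1*r2*cos(t2-t1))
d = sqrt(2^2 + 21^2 - 2*2*21*cos(165-165)) = 19

19


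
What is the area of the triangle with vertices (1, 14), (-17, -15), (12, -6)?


Area = |x1(y2-y3) + x2(y3-y1) + x3(y1-y2)| / 2
= |1*(-15--6) + -17*(-6-14) + 12*(14--15)| / 2
= 339.5

339.5


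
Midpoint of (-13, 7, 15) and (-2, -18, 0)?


Midpoint = ((-13+-2)/2, (7+-18)/2, (15+0)/2) = (-7.5, -5.5, 7.5)

(-7.5, -5.5, 7.5)


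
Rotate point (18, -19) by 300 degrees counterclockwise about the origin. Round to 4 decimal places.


x' = 18*cos(300) - -19*sin(300) = -7.4545
y' = 18*sin(300) + -19*cos(300) = -25.0885

(-7.4545, -25.0885)


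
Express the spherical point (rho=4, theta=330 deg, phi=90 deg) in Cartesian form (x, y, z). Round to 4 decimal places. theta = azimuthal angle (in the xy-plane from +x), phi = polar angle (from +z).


x = 4 * sin(90) * cos(330) = 3.4641
y = 4 * sin(90) * sin(330) = -2
z = 4 * cos(90) = 0

(3.4641, -2, 0)


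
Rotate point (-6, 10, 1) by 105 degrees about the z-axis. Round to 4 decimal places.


x' = -6*cos(105) - 10*sin(105) = -8.1063
y' = -6*sin(105) + 10*cos(105) = -8.3837
z' = 1

(-8.1063, -8.3837, 1)


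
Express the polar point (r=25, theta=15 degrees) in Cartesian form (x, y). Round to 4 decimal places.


x = 25 * cos(15) = 24.1481
y = 25 * sin(15) = 6.4705

(24.1481, 6.4705)


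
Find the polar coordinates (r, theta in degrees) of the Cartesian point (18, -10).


r = sqrt(18^2 + (-10)^2) = 20.5913
theta = atan2(-10, 18) = 330.9454 degrees

r = 20.5913, theta = 330.9454 degrees


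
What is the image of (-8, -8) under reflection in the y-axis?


Reflection across y-axis: (x, y) -> (-x, y)
(-8, -8) -> (8, -8)

(8, -8)


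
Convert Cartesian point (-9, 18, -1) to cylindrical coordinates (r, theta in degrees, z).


r = sqrt((-9)^2 + 18^2) = 20.1246
theta = atan2(18, -9) = 116.5651 deg
z = -1

r = 20.1246, theta = 116.5651 deg, z = -1


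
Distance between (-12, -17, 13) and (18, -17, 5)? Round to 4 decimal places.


d = sqrt((18--12)^2 + (-17--17)^2 + (5-13)^2) = 31.0483

31.0483


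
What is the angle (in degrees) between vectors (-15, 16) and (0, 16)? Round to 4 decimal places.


dot = -15*0 + 16*16 = 256
|u| = 21.9317, |v| = 16
cos(angle) = 0.7295
angle = 43.1524 degrees

43.1524 degrees


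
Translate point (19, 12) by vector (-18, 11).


Translation: (x+dx, y+dy) = (19+-18, 12+11) = (1, 23)

(1, 23)


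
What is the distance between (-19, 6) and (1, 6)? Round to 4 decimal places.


d = sqrt((1--19)^2 + (6-6)^2) = 20

20


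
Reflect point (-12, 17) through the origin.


Reflection through origin: (x, y) -> (-x, -y)
(-12, 17) -> (12, -17)

(12, -17)


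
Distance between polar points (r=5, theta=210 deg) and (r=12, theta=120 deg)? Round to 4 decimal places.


d = sqrt(r1^2 + r2^2 - 2*r1*r2*cos(t2-t1))
d = sqrt(5^2 + 12^2 - 2*5*12*cos(120-210)) = 13

13


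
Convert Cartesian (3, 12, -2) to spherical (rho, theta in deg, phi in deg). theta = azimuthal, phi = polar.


rho = sqrt(3^2 + 12^2 + (-2)^2) = 12.53
theta = atan2(12, 3) = 75.9638 deg
phi = acos(-2/12.53) = 99.1847 deg

rho = 12.53, theta = 75.9638 deg, phi = 99.1847 deg


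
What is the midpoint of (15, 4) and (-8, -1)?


Midpoint = ((15+-8)/2, (4+-1)/2) = (3.5, 1.5)

(3.5, 1.5)


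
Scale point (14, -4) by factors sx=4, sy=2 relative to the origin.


Scaling: (x*sx, y*sy) = (14*4, -4*2) = (56, -8)

(56, -8)


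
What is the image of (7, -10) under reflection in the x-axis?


Reflection across x-axis: (x, y) -> (x, -y)
(7, -10) -> (7, 10)

(7, 10)


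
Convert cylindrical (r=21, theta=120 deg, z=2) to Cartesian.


x = 21 * cos(120) = -10.5
y = 21 * sin(120) = 18.1865
z = 2

(-10.5, 18.1865, 2)


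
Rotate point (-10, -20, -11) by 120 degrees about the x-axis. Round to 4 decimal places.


x' = -10
y' = -20*cos(120) - -11*sin(120) = 19.5263
z' = -20*sin(120) + -11*cos(120) = -11.8205

(-10, 19.5263, -11.8205)


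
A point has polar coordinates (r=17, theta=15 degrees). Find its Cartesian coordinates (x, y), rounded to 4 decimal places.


x = 17 * cos(15) = 16.4207
y = 17 * sin(15) = 4.3999

(16.4207, 4.3999)


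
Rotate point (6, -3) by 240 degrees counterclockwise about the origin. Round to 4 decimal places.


x' = 6*cos(240) - -3*sin(240) = -5.5981
y' = 6*sin(240) + -3*cos(240) = -3.6962

(-5.5981, -3.6962)


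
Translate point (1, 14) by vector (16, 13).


Translation: (x+dx, y+dy) = (1+16, 14+13) = (17, 27)

(17, 27)


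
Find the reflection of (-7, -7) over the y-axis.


Reflection across y-axis: (x, y) -> (-x, y)
(-7, -7) -> (7, -7)

(7, -7)


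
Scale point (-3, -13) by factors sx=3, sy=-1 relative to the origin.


Scaling: (x*sx, y*sy) = (-3*3, -13*-1) = (-9, 13)

(-9, 13)


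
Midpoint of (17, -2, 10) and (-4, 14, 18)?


Midpoint = ((17+-4)/2, (-2+14)/2, (10+18)/2) = (6.5, 6, 14)

(6.5, 6, 14)


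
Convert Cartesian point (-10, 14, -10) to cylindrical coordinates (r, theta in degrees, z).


r = sqrt((-10)^2 + 14^2) = 17.2047
theta = atan2(14, -10) = 125.5377 deg
z = -10

r = 17.2047, theta = 125.5377 deg, z = -10


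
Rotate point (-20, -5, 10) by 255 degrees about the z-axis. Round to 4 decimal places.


x' = -20*cos(255) - -5*sin(255) = 0.3468
y' = -20*sin(255) + -5*cos(255) = 20.6126
z' = 10

(0.3468, 20.6126, 10)


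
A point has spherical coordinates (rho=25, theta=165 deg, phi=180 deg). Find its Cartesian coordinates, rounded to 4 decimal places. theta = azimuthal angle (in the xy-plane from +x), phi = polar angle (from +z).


x = 25 * sin(180) * cos(165) = 0
y = 25 * sin(180) * sin(165) = 0
z = 25 * cos(180) = -25

(0, 0, -25)


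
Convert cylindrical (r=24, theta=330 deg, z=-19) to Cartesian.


x = 24 * cos(330) = 20.7846
y = 24 * sin(330) = -12
z = -19

(20.7846, -12, -19)


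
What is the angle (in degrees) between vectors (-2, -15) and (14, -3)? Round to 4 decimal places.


dot = -2*14 + -15*-3 = 17
|u| = 15.1327, |v| = 14.3178
cos(angle) = 0.0785
angle = 85.4999 degrees

85.4999 degrees


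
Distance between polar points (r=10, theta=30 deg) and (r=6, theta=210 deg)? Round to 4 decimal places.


d = sqrt(r1^2 + r2^2 - 2*r1*r2*cos(t2-t1))
d = sqrt(10^2 + 6^2 - 2*10*6*cos(210-30)) = 16

16


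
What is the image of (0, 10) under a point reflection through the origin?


Reflection through origin: (x, y) -> (-x, -y)
(0, 10) -> (0, -10)

(0, -10)


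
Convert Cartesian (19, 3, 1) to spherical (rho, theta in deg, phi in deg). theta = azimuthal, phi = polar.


rho = sqrt(19^2 + 3^2 + 1^2) = 19.2614
theta = atan2(3, 19) = 8.9726 deg
phi = acos(1/19.2614) = 87.024 deg

rho = 19.2614, theta = 8.9726 deg, phi = 87.024 deg


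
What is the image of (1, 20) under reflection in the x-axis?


Reflection across x-axis: (x, y) -> (x, -y)
(1, 20) -> (1, -20)

(1, -20)


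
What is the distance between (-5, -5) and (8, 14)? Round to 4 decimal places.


d = sqrt((8--5)^2 + (14--5)^2) = 23.0217

23.0217


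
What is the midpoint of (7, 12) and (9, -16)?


Midpoint = ((7+9)/2, (12+-16)/2) = (8, -2)

(8, -2)


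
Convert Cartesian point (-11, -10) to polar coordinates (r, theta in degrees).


r = sqrt((-11)^2 + (-10)^2) = 14.8661
theta = atan2(-10, -11) = 222.2737 degrees

r = 14.8661, theta = 222.2737 degrees


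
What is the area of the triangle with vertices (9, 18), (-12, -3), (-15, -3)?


Area = |x1(y2-y3) + x2(y3-y1) + x3(y1-y2)| / 2
= |9*(-3--3) + -12*(-3-18) + -15*(18--3)| / 2
= 31.5

31.5


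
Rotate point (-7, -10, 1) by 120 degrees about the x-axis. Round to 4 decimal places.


x' = -7
y' = -10*cos(120) - 1*sin(120) = 4.134
z' = -10*sin(120) + 1*cos(120) = -9.1603

(-7, 4.134, -9.1603)


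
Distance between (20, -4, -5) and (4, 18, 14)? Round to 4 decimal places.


d = sqrt((4-20)^2 + (18--4)^2 + (14--5)^2) = 33.1813

33.1813


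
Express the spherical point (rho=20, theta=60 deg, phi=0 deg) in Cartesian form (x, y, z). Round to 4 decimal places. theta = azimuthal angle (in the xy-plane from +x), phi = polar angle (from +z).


x = 20 * sin(0) * cos(60) = 0
y = 20 * sin(0) * sin(60) = 0
z = 20 * cos(0) = 20

(0, 0, 20)


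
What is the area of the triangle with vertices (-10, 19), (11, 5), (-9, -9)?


Area = |x1(y2-y3) + x2(y3-y1) + x3(y1-y2)| / 2
= |-10*(5--9) + 11*(-9-19) + -9*(19-5)| / 2
= 287

287


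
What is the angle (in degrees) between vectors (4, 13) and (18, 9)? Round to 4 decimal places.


dot = 4*18 + 13*9 = 189
|u| = 13.6015, |v| = 20.1246
cos(angle) = 0.6905
angle = 46.3322 degrees

46.3322 degrees


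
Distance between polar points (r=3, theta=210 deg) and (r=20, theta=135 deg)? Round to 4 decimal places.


d = sqrt(r1^2 + r2^2 - 2*r1*r2*cos(t2-t1))
d = sqrt(3^2 + 20^2 - 2*3*20*cos(135-210)) = 19.4407

19.4407


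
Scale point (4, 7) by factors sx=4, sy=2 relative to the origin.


Scaling: (x*sx, y*sy) = (4*4, 7*2) = (16, 14)

(16, 14)


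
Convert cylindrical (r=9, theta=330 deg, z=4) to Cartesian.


x = 9 * cos(330) = 7.7942
y = 9 * sin(330) = -4.5
z = 4

(7.7942, -4.5, 4)


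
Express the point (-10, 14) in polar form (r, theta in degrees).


r = sqrt((-10)^2 + 14^2) = 17.2047
theta = atan2(14, -10) = 125.5377 degrees

r = 17.2047, theta = 125.5377 degrees


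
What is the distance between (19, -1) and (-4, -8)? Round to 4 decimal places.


d = sqrt((-4-19)^2 + (-8--1)^2) = 24.0416

24.0416


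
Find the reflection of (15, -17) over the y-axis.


Reflection across y-axis: (x, y) -> (-x, y)
(15, -17) -> (-15, -17)

(-15, -17)


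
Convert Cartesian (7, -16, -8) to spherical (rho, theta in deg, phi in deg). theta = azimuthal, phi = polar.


rho = sqrt(7^2 + (-16)^2 + (-8)^2) = 19.2094
theta = atan2(-16, 7) = 293.6294 deg
phi = acos(-8/19.2094) = 114.6115 deg

rho = 19.2094, theta = 293.6294 deg, phi = 114.6115 deg


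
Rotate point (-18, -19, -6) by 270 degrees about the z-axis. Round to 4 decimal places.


x' = -18*cos(270) - -19*sin(270) = -19
y' = -18*sin(270) + -19*cos(270) = 18
z' = -6

(-19, 18, -6)


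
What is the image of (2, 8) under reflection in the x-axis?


Reflection across x-axis: (x, y) -> (x, -y)
(2, 8) -> (2, -8)

(2, -8)


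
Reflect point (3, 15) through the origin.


Reflection through origin: (x, y) -> (-x, -y)
(3, 15) -> (-3, -15)

(-3, -15)


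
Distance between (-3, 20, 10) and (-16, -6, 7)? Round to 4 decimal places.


d = sqrt((-16--3)^2 + (-6-20)^2 + (7-10)^2) = 29.2233

29.2233


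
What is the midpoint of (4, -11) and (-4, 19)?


Midpoint = ((4+-4)/2, (-11+19)/2) = (0, 4)

(0, 4)


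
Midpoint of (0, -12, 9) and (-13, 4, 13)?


Midpoint = ((0+-13)/2, (-12+4)/2, (9+13)/2) = (-6.5, -4, 11)

(-6.5, -4, 11)


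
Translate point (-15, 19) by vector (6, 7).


Translation: (x+dx, y+dy) = (-15+6, 19+7) = (-9, 26)

(-9, 26)


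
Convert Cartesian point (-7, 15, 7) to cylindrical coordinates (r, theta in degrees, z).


r = sqrt((-7)^2 + 15^2) = 16.5529
theta = atan2(15, -7) = 115.0169 deg
z = 7

r = 16.5529, theta = 115.0169 deg, z = 7


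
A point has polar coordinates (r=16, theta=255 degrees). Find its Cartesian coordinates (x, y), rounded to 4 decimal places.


x = 16 * cos(255) = -4.1411
y = 16 * sin(255) = -15.4548

(-4.1411, -15.4548)


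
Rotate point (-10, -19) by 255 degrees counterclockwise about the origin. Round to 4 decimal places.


x' = -10*cos(255) - -19*sin(255) = -15.7644
y' = -10*sin(255) + -19*cos(255) = 14.5768

(-15.7644, 14.5768)


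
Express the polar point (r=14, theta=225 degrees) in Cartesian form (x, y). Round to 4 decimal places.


x = 14 * cos(225) = -9.8995
y = 14 * sin(225) = -9.8995

(-9.8995, -9.8995)


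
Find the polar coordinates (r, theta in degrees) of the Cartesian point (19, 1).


r = sqrt(19^2 + 1^2) = 19.0263
theta = atan2(1, 19) = 3.0128 degrees

r = 19.0263, theta = 3.0128 degrees


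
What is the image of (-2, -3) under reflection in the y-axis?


Reflection across y-axis: (x, y) -> (-x, y)
(-2, -3) -> (2, -3)

(2, -3)


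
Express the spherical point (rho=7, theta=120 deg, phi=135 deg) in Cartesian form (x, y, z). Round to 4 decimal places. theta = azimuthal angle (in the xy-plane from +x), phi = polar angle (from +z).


x = 7 * sin(135) * cos(120) = -2.4749
y = 7 * sin(135) * sin(120) = 4.2866
z = 7 * cos(135) = -4.9497

(-2.4749, 4.2866, -4.9497)


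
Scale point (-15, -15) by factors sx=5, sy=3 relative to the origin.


Scaling: (x*sx, y*sy) = (-15*5, -15*3) = (-75, -45)

(-75, -45)


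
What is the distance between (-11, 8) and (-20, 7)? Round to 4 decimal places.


d = sqrt((-20--11)^2 + (7-8)^2) = 9.0554

9.0554


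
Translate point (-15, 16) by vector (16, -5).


Translation: (x+dx, y+dy) = (-15+16, 16+-5) = (1, 11)

(1, 11)


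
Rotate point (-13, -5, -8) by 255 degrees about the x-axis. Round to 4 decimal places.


x' = -13
y' = -5*cos(255) - -8*sin(255) = -6.4333
z' = -5*sin(255) + -8*cos(255) = 6.9002

(-13, -6.4333, 6.9002)


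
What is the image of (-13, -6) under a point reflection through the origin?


Reflection through origin: (x, y) -> (-x, -y)
(-13, -6) -> (13, 6)

(13, 6)


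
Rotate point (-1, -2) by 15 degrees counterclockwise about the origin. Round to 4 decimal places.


x' = -1*cos(15) - -2*sin(15) = -0.4483
y' = -1*sin(15) + -2*cos(15) = -2.1907

(-0.4483, -2.1907)


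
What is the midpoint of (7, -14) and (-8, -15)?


Midpoint = ((7+-8)/2, (-14+-15)/2) = (-0.5, -14.5)

(-0.5, -14.5)


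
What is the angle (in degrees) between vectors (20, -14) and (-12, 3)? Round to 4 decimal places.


dot = 20*-12 + -14*3 = -282
|u| = 24.4131, |v| = 12.3693
cos(angle) = -0.9339
angle = 159.0442 degrees

159.0442 degrees


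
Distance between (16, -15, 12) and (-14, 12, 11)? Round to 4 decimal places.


d = sqrt((-14-16)^2 + (12--15)^2 + (11-12)^2) = 40.3733

40.3733


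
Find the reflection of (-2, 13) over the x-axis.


Reflection across x-axis: (x, y) -> (x, -y)
(-2, 13) -> (-2, -13)

(-2, -13)


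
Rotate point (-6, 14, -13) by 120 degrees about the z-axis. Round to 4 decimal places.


x' = -6*cos(120) - 14*sin(120) = -9.1244
y' = -6*sin(120) + 14*cos(120) = -12.1962
z' = -13

(-9.1244, -12.1962, -13)


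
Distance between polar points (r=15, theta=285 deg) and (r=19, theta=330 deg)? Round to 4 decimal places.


d = sqrt(r1^2 + r2^2 - 2*r1*r2*cos(t2-t1))
d = sqrt(15^2 + 19^2 - 2*15*19*cos(330-285)) = 13.5259

13.5259


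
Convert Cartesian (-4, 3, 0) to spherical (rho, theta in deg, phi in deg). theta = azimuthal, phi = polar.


rho = sqrt((-4)^2 + 3^2 + 0^2) = 5
theta = atan2(3, -4) = 143.1301 deg
phi = acos(0/5) = 90 deg

rho = 5, theta = 143.1301 deg, phi = 90 deg


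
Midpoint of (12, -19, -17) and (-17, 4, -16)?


Midpoint = ((12+-17)/2, (-19+4)/2, (-17+-16)/2) = (-2.5, -7.5, -16.5)

(-2.5, -7.5, -16.5)


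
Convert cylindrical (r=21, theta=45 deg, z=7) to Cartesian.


x = 21 * cos(45) = 14.8492
y = 21 * sin(45) = 14.8492
z = 7

(14.8492, 14.8492, 7)


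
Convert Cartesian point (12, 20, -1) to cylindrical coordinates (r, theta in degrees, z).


r = sqrt(12^2 + 20^2) = 23.3238
theta = atan2(20, 12) = 59.0362 deg
z = -1

r = 23.3238, theta = 59.0362 deg, z = -1


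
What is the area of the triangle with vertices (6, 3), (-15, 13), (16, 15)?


Area = |x1(y2-y3) + x2(y3-y1) + x3(y1-y2)| / 2
= |6*(13-15) + -15*(15-3) + 16*(3-13)| / 2
= 176

176


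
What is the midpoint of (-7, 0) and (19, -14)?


Midpoint = ((-7+19)/2, (0+-14)/2) = (6, -7)

(6, -7)


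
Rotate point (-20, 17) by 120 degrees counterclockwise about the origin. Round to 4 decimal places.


x' = -20*cos(120) - 17*sin(120) = -4.7224
y' = -20*sin(120) + 17*cos(120) = -25.8205

(-4.7224, -25.8205)


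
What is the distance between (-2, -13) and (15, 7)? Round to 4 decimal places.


d = sqrt((15--2)^2 + (7--13)^2) = 26.2488

26.2488


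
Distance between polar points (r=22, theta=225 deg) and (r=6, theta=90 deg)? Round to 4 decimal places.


d = sqrt(r1^2 + r2^2 - 2*r1*r2*cos(t2-t1))
d = sqrt(22^2 + 6^2 - 2*22*6*cos(90-225)) = 26.5834

26.5834


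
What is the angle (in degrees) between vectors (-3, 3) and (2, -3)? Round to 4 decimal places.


dot = -3*2 + 3*-3 = -15
|u| = 4.2426, |v| = 3.6056
cos(angle) = -0.9806
angle = 168.6901 degrees

168.6901 degrees


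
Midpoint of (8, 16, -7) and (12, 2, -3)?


Midpoint = ((8+12)/2, (16+2)/2, (-7+-3)/2) = (10, 9, -5)

(10, 9, -5)


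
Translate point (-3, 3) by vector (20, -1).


Translation: (x+dx, y+dy) = (-3+20, 3+-1) = (17, 2)

(17, 2)


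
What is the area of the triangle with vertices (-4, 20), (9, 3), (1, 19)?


Area = |x1(y2-y3) + x2(y3-y1) + x3(y1-y2)| / 2
= |-4*(3-19) + 9*(19-20) + 1*(20-3)| / 2
= 36

36


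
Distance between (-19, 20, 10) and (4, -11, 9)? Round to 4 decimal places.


d = sqrt((4--19)^2 + (-11-20)^2 + (9-10)^2) = 38.6135

38.6135


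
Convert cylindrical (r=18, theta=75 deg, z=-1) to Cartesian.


x = 18 * cos(75) = 4.6587
y = 18 * sin(75) = 17.3867
z = -1

(4.6587, 17.3867, -1)


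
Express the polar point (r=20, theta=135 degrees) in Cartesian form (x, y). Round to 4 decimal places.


x = 20 * cos(135) = -14.1421
y = 20 * sin(135) = 14.1421

(-14.1421, 14.1421)


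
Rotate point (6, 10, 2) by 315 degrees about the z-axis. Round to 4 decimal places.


x' = 6*cos(315) - 10*sin(315) = 11.3137
y' = 6*sin(315) + 10*cos(315) = 2.8284
z' = 2

(11.3137, 2.8284, 2)


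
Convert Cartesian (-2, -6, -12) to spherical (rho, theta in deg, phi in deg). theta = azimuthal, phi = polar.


rho = sqrt((-2)^2 + (-6)^2 + (-12)^2) = 13.5647
theta = atan2(-6, -2) = 251.5651 deg
phi = acos(-12/13.5647) = 152.2087 deg

rho = 13.5647, theta = 251.5651 deg, phi = 152.2087 deg


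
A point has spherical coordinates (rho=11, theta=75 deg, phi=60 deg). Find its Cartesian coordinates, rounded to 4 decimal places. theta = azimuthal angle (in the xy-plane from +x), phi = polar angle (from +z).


x = 11 * sin(60) * cos(75) = 2.4656
y = 11 * sin(60) * sin(75) = 9.2017
z = 11 * cos(60) = 5.5

(2.4656, 9.2017, 5.5)


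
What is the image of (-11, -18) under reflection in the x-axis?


Reflection across x-axis: (x, y) -> (x, -y)
(-11, -18) -> (-11, 18)

(-11, 18)


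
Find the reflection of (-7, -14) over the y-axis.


Reflection across y-axis: (x, y) -> (-x, y)
(-7, -14) -> (7, -14)

(7, -14)


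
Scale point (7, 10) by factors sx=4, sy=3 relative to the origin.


Scaling: (x*sx, y*sy) = (7*4, 10*3) = (28, 30)

(28, 30)


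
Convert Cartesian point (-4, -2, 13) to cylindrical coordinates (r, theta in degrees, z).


r = sqrt((-4)^2 + (-2)^2) = 4.4721
theta = atan2(-2, -4) = 206.5651 deg
z = 13

r = 4.4721, theta = 206.5651 deg, z = 13


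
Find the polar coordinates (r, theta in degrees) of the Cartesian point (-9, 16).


r = sqrt((-9)^2 + 16^2) = 18.3576
theta = atan2(16, -9) = 119.3578 degrees

r = 18.3576, theta = 119.3578 degrees


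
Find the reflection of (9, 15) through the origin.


Reflection through origin: (x, y) -> (-x, -y)
(9, 15) -> (-9, -15)

(-9, -15)


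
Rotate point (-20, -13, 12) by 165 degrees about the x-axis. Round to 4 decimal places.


x' = -20
y' = -13*cos(165) - 12*sin(165) = 9.4512
z' = -13*sin(165) + 12*cos(165) = -14.9558

(-20, 9.4512, -14.9558)


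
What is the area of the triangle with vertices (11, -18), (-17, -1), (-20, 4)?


Area = |x1(y2-y3) + x2(y3-y1) + x3(y1-y2)| / 2
= |11*(-1-4) + -17*(4--18) + -20*(-18--1)| / 2
= 44.5

44.5


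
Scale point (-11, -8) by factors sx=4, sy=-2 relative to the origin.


Scaling: (x*sx, y*sy) = (-11*4, -8*-2) = (-44, 16)

(-44, 16)


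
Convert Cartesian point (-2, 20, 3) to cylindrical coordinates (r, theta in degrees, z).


r = sqrt((-2)^2 + 20^2) = 20.0998
theta = atan2(20, -2) = 95.7106 deg
z = 3

r = 20.0998, theta = 95.7106 deg, z = 3


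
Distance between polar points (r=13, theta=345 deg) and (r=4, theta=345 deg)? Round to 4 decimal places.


d = sqrt(r1^2 + r2^2 - 2*r1*r2*cos(t2-t1))
d = sqrt(13^2 + 4^2 - 2*13*4*cos(345-345)) = 9

9


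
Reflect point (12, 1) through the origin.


Reflection through origin: (x, y) -> (-x, -y)
(12, 1) -> (-12, -1)

(-12, -1)


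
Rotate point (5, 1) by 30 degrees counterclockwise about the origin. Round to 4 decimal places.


x' = 5*cos(30) - 1*sin(30) = 3.8301
y' = 5*sin(30) + 1*cos(30) = 3.366

(3.8301, 3.366)


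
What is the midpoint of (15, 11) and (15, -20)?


Midpoint = ((15+15)/2, (11+-20)/2) = (15, -4.5)

(15, -4.5)


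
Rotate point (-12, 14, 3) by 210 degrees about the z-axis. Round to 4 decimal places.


x' = -12*cos(210) - 14*sin(210) = 17.3923
y' = -12*sin(210) + 14*cos(210) = -6.1244
z' = 3

(17.3923, -6.1244, 3)


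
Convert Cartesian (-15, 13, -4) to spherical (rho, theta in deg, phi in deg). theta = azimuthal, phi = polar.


rho = sqrt((-15)^2 + 13^2 + (-4)^2) = 20.2485
theta = atan2(13, -15) = 139.0856 deg
phi = acos(-4/20.2485) = 101.3935 deg

rho = 20.2485, theta = 139.0856 deg, phi = 101.3935 deg


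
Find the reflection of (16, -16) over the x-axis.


Reflection across x-axis: (x, y) -> (x, -y)
(16, -16) -> (16, 16)

(16, 16)


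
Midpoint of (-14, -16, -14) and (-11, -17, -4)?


Midpoint = ((-14+-11)/2, (-16+-17)/2, (-14+-4)/2) = (-12.5, -16.5, -9)

(-12.5, -16.5, -9)


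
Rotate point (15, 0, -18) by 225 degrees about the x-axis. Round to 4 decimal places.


x' = 15
y' = 0*cos(225) - -18*sin(225) = -12.7279
z' = 0*sin(225) + -18*cos(225) = 12.7279

(15, -12.7279, 12.7279)


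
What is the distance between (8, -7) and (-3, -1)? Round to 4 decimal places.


d = sqrt((-3-8)^2 + (-1--7)^2) = 12.53

12.53


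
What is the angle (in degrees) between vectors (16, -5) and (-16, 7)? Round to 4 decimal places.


dot = 16*-16 + -5*7 = -291
|u| = 16.7631, |v| = 17.4642
cos(angle) = -0.994
angle = 173.7246 degrees

173.7246 degrees


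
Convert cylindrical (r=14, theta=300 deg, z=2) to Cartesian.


x = 14 * cos(300) = 7
y = 14 * sin(300) = -12.1244
z = 2

(7, -12.1244, 2)


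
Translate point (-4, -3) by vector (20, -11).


Translation: (x+dx, y+dy) = (-4+20, -3+-11) = (16, -14)

(16, -14)


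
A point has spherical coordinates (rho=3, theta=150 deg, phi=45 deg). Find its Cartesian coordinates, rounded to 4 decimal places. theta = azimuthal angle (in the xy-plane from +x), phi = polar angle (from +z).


x = 3 * sin(45) * cos(150) = -1.8371
y = 3 * sin(45) * sin(150) = 1.0607
z = 3 * cos(45) = 2.1213

(-1.8371, 1.0607, 2.1213)


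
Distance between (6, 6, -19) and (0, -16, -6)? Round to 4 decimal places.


d = sqrt((0-6)^2 + (-16-6)^2 + (-6--19)^2) = 26.2488

26.2488


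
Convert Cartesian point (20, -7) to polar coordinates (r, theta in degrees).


r = sqrt(20^2 + (-7)^2) = 21.1896
theta = atan2(-7, 20) = 340.71 degrees

r = 21.1896, theta = 340.71 degrees


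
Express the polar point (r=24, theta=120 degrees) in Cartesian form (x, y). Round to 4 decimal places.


x = 24 * cos(120) = -12
y = 24 * sin(120) = 20.7846

(-12, 20.7846)


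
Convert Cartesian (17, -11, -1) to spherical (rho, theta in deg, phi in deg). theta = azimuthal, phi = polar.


rho = sqrt(17^2 + (-11)^2 + (-1)^2) = 20.2731
theta = atan2(-11, 17) = 327.0948 deg
phi = acos(-1/20.2731) = 92.8273 deg

rho = 20.2731, theta = 327.0948 deg, phi = 92.8273 deg


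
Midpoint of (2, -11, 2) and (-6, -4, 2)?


Midpoint = ((2+-6)/2, (-11+-4)/2, (2+2)/2) = (-2, -7.5, 2)

(-2, -7.5, 2)


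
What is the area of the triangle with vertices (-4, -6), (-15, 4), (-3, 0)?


Area = |x1(y2-y3) + x2(y3-y1) + x3(y1-y2)| / 2
= |-4*(4-0) + -15*(0--6) + -3*(-6-4)| / 2
= 38

38


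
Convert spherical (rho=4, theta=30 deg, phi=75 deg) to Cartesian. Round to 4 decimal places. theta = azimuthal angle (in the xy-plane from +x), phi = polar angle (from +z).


x = 4 * sin(75) * cos(30) = 3.3461
y = 4 * sin(75) * sin(30) = 1.9319
z = 4 * cos(75) = 1.0353

(3.3461, 1.9319, 1.0353)


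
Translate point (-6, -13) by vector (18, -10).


Translation: (x+dx, y+dy) = (-6+18, -13+-10) = (12, -23)

(12, -23)


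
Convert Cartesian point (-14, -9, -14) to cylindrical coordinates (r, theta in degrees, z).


r = sqrt((-14)^2 + (-9)^2) = 16.6433
theta = atan2(-9, -14) = 212.7352 deg
z = -14

r = 16.6433, theta = 212.7352 deg, z = -14


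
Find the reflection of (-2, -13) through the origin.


Reflection through origin: (x, y) -> (-x, -y)
(-2, -13) -> (2, 13)

(2, 13)


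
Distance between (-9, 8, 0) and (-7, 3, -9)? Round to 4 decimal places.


d = sqrt((-7--9)^2 + (3-8)^2 + (-9-0)^2) = 10.4881

10.4881


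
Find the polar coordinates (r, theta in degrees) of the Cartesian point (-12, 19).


r = sqrt((-12)^2 + 19^2) = 22.4722
theta = atan2(19, -12) = 122.2756 degrees

r = 22.4722, theta = 122.2756 degrees


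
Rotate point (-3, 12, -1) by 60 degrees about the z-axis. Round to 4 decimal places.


x' = -3*cos(60) - 12*sin(60) = -11.8923
y' = -3*sin(60) + 12*cos(60) = 3.4019
z' = -1

(-11.8923, 3.4019, -1)


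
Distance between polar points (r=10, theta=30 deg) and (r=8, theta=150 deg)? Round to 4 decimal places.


d = sqrt(r1^2 + r2^2 - 2*r1*r2*cos(t2-t1))
d = sqrt(10^2 + 8^2 - 2*10*8*cos(150-30)) = 15.6205

15.6205


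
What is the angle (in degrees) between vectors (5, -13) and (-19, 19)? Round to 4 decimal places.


dot = 5*-19 + -13*19 = -342
|u| = 13.9284, |v| = 26.8701
cos(angle) = -0.9138
angle = 156.0375 degrees

156.0375 degrees


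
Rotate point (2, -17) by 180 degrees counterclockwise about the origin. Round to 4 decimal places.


x' = 2*cos(180) - -17*sin(180) = -2
y' = 2*sin(180) + -17*cos(180) = 17

(-2, 17)


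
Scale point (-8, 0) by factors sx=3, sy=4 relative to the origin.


Scaling: (x*sx, y*sy) = (-8*3, 0*4) = (-24, 0)

(-24, 0)


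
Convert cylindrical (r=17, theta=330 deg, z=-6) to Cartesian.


x = 17 * cos(330) = 14.7224
y = 17 * sin(330) = -8.5
z = -6

(14.7224, -8.5, -6)


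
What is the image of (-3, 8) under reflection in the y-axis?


Reflection across y-axis: (x, y) -> (-x, y)
(-3, 8) -> (3, 8)

(3, 8)
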